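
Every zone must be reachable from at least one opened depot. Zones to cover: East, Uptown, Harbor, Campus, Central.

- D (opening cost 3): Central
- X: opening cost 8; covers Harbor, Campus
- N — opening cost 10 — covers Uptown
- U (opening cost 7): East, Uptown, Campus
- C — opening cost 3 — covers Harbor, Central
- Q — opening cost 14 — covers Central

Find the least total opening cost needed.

10

This is an integer covering problem.
Choose U and C: together they cover East, Uptown, Harbor, Campus, Central — every zone.
Total opening cost: 7 + 3 = 10.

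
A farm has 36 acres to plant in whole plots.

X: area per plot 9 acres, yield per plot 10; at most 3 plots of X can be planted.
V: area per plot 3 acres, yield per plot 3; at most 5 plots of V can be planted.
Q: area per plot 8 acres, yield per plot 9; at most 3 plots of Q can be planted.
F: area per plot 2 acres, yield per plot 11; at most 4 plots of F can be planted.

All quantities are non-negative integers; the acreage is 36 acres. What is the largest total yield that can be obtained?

1×V, 3×Q, and 4×F: area 35 ≤ 36, yield 1·3 + 3·9 + 4·11 = 74.
1×X, 1×V, 2×Q, and 4×F: area 36 ≤ 36, yield 1·10 + 1·3 + 2·9 + 4·11 = 75.
Best is 75.

75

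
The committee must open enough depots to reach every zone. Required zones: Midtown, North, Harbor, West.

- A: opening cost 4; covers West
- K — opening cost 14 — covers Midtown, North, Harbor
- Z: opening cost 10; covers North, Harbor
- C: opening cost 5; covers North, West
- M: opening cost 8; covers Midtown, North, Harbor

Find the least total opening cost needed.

12

Choose A and M: together they cover Midtown, North, Harbor, West — every zone.
Total opening cost: 4 + 8 = 12.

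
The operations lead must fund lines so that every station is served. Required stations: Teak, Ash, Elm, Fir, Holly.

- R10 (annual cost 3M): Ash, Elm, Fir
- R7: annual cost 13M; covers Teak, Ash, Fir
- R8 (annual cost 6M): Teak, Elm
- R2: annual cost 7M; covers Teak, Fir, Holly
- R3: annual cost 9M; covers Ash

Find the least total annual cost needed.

10

Choose R10 and R2: together they cover Teak, Ash, Elm, Fir, Holly — every station.
Total annual cost: 3 + 7 = 10.
No cover costs less than 10.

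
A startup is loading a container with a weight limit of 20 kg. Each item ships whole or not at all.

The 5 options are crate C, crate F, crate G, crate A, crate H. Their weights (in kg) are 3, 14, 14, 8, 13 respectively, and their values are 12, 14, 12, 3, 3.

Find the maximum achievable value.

26

crate C + crate G: weight 3 + 14 = 17 ≤ 20, value 12 + 12 = 24.
crate C + crate A: weight 3 + 8 = 11 ≤ 20, value 12 + 3 = 15.
crate C + crate F: weight 3 + 14 = 17 ≤ 20, value 12 + 14 = 26.
Best is crate C and crate F with total value 26.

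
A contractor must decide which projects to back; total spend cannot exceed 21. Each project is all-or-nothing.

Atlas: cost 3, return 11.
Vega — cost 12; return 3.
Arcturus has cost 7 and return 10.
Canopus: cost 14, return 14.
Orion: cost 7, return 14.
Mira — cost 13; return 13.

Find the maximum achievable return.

Atlas + Arcturus + Orion: cost 3 + 7 + 7 = 17 ≤ 21, return 11 + 10 + 14 = 35.
Orion + Mira: cost 7 + 13 = 20 ≤ 21, return 14 + 13 = 27.
Canopus + Orion: cost 14 + 7 = 21 ≤ 21, return 14 + 14 = 28.
Best is Atlas, Arcturus, and Orion with total return 35.

35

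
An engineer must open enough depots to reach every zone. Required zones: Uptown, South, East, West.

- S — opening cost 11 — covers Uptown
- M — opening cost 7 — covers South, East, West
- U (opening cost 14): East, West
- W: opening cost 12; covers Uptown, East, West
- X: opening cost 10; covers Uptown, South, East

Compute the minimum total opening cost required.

Choose M and X: together they cover Uptown, South, East, West — every zone.
Total opening cost: 7 + 10 = 17.
No cover costs less than 17.

17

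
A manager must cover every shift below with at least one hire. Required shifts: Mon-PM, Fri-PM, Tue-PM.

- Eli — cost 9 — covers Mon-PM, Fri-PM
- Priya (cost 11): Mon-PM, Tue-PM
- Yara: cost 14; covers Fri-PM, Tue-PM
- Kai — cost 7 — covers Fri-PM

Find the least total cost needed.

This is an integer covering problem.
The greedy cost-per-new-shift heuristic would pick Eli and Priya for 20, but a cheaper cover exists.
Choose Priya and Kai: together they cover Mon-PM, Fri-PM, Tue-PM — every shift.
Total cost: 11 + 7 = 18.
No cover costs less than 18.

18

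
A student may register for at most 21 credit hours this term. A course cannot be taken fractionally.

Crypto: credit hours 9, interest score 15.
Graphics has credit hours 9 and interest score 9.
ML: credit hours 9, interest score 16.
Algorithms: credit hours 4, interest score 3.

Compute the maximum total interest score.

Crypto + ML: credit hours 9 + 9 = 18 ≤ 21, interest score 15 + 16 = 31.
Graphics + ML: credit hours 9 + 9 = 18 ≤ 21, interest score 9 + 16 = 25.
Crypto + Graphics: credit hours 9 + 9 = 18 ≤ 21, interest score 15 + 9 = 24.
Best is Crypto and ML with total interest score 31.

31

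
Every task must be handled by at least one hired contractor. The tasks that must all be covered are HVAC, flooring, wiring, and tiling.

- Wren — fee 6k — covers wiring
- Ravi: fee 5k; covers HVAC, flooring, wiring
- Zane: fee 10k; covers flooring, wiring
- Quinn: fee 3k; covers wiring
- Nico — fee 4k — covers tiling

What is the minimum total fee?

9

Choose Ravi and Nico: together they cover HVAC, flooring, wiring, tiling — every task.
Total fee: 5 + 4 = 9.
No cover costs less than 9.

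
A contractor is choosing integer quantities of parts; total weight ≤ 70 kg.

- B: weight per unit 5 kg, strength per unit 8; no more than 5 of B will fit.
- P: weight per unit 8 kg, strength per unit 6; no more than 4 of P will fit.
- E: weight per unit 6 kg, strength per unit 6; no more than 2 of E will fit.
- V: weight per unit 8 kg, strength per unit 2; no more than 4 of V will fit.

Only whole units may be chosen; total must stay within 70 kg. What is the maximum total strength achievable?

5×B, 4×P, and 2×E: weight 69 ≤ 70, strength 5·8 + 4·6 + 2·6 = 76.
5×B, 3×P, 2×E, and 1×V: weight 69 ≤ 70, strength 5·8 + 3·6 + 2·6 + 1·2 = 72.
Best is 76.

76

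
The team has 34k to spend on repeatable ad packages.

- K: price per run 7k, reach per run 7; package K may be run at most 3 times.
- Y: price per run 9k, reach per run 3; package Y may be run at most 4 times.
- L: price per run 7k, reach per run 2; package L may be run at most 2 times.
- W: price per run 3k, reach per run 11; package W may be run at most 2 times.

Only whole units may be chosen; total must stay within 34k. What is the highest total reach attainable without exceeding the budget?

45

This is a bounded integer knapsack.
3×K and 2×W: price 27 ≤ 34, reach 3·7 + 2·11 = 43.
3×K, 1×L, and 2×W: price 34 ≤ 34, reach 3·7 + 1·2 + 2·11 = 45.
Best is 45.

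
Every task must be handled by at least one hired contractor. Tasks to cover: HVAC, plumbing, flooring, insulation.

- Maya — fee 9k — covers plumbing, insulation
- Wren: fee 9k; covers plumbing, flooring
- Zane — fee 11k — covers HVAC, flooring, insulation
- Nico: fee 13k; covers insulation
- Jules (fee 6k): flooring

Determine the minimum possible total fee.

This is a weighted set-cover instance.
Choose Maya and Zane: together they cover HVAC, plumbing, flooring, insulation — every task.
Total fee: 9 + 11 = 20.

20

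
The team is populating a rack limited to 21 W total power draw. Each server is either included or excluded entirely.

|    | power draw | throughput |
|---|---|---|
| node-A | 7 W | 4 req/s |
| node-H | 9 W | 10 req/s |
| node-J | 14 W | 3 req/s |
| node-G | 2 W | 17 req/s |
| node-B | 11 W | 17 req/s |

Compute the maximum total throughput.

This is a 0-1 knapsack instance.
Allowing fractional choices, the relaxed optimum would be about 42.9, but servers are indivisible.
node-A + node-H + node-G: power draw 7 + 9 + 2 = 18 ≤ 21, throughput 4 + 10 + 17 = 31.
node-A + node-G + node-B: power draw 7 + 2 + 11 = 20 ≤ 21, throughput 4 + 17 + 17 = 38.
node-G + node-B: power draw 2 + 11 = 13 ≤ 21, throughput 17 + 17 = 34.
Best is node-A, node-G, and node-B with total throughput 38.

38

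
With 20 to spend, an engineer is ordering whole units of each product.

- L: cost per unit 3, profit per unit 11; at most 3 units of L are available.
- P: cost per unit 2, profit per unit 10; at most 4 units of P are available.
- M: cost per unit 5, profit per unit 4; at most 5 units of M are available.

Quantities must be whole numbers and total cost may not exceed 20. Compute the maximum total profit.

Take 3×L and 4×P: cost 17 ≤ 20, profit 3·11 + 4·10 = 73.
P has the best ratio (10/2) and is taken to its limit of 4; remaining capacity is filled optimally with the others.

73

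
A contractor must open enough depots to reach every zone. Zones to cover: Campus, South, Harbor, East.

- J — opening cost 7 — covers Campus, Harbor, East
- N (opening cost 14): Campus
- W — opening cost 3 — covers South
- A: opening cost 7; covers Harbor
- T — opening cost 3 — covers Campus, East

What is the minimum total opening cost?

10

Choose J and W: together they cover Campus, South, Harbor, East — every zone.
Total opening cost: 7 + 3 = 10.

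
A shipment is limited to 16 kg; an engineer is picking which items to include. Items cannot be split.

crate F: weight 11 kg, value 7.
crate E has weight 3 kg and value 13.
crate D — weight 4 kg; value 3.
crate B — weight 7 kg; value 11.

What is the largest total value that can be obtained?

27

Take crate E, crate D, and crate B: weight 3 + 4 + 7 = 14 ≤ 16, value 13 + 3 + 11 = 27.
No other feasible combination does better.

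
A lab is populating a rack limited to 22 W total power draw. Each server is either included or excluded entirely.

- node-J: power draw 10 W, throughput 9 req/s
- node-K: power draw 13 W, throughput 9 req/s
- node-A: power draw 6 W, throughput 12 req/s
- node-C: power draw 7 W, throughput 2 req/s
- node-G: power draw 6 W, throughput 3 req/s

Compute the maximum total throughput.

Allowing fractional choices, the relaxed optimum would be about 25.2, but servers are indivisible.
node-J + node-A + node-G: power draw 10 + 6 + 6 = 22 ≤ 22, throughput 9 + 12 + 3 = 24.
node-K + node-A: power draw 13 + 6 = 19 ≤ 22, throughput 9 + 12 = 21.
node-J + node-A: power draw 10 + 6 = 16 ≤ 22, throughput 9 + 12 = 21.
Best is node-J, node-A, and node-G with total throughput 24.

24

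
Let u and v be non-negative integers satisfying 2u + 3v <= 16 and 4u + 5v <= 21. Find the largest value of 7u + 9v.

37

(u,v)=(4,1): 2·4+3·1=11≤16, 4·4+5·1=21≤21, objective 37.
(u,v)=(0,4): 2·0+3·4=12≤16, 4·0+5·4=20≤21, objective 36.
(u,v)=(5,0): 2·5+3·0=10≤16, 4·5+5·0=20≤21, objective 35.
No feasible integer point exceeds 37.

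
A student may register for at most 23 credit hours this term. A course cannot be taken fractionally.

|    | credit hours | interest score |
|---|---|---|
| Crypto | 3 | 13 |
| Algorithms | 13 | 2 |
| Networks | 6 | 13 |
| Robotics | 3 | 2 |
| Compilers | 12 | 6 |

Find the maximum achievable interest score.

Allowing fractional choices, the relaxed optimum would be about 33.5, but courses are indivisible.
Crypto + Networks + Compilers: credit hours 3 + 6 + 12 = 21 ≤ 23, interest score 13 + 13 + 6 = 32.
Crypto + Networks + Robotics: credit hours 3 + 6 + 3 = 12 ≤ 23, interest score 13 + 13 + 2 = 28.
Crypto + Algorithms + Networks: credit hours 3 + 13 + 6 = 22 ≤ 23, interest score 13 + 2 + 13 = 28.
Best is Crypto, Networks, and Compilers with total interest score 32.

32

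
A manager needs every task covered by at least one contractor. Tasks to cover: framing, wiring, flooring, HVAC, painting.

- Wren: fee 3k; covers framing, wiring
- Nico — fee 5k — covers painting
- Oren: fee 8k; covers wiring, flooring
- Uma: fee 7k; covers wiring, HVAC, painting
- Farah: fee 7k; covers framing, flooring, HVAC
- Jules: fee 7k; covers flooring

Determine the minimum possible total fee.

14

This is an integer covering problem.
The greedy cost-per-new-task heuristic would pick Wren, Uma, and Farah for 17, but a cheaper cover exists.
Choose Uma and Farah: together they cover framing, wiring, flooring, HVAC, painting — every task.
Total fee: 7 + 7 = 14.
No cover costs less than 14.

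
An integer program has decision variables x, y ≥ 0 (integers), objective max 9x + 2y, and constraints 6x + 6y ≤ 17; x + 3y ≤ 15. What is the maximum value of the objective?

18

The continuous relaxation peaks at (2.83, 0) with value 25.50; rounding to a feasible lattice point costs some objective.
(x,y)=(2,0): 6·2+6·0=12≤17, 1·2+3·0=2≤15, objective 18.
(x,y)=(1,1): 6·1+6·1=12≤17, 1·1+3·1=4≤15, objective 11.
Maximum is 18 at (x,y)=(2,0).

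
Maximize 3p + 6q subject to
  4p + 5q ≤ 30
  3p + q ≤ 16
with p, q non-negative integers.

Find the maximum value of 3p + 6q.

(p,q)=(0,6): 4·0+5·6=30≤30, 3·0+1·6=6≤16, objective 36.
(p,q)=(1,5): 4·1+5·5=29≤30, 3·1+1·5=8≤16, objective 33.
(p,q)=(0,5): 4·0+5·5=25≤30, 3·0+1·5=5≤16, objective 30.
The best lattice point is (0,6), giving 36.

36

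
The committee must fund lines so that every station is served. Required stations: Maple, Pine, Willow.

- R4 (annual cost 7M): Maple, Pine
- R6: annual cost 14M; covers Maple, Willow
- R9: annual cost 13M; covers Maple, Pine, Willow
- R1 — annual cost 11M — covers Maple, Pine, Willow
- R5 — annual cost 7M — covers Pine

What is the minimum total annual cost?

11

The greedy cost-per-new-station heuristic would pick R4 and R1 for 18, but a cheaper cover exists.
R1 alone covers Maple, Pine, Willow — every station.
Total annual cost: 11.
No cover costs less than 11.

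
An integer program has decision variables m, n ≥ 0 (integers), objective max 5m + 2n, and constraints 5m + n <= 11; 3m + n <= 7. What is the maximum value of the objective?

(m,n)=(0,7): 5·0+1·7=7≤11, 3·0+1·7=7≤7, objective 14.
(m,n)=(0,6): 5·0+1·6=6≤11, 3·0+1·6=6≤7, objective 12.
The best lattice point is (0,7), giving 14.

14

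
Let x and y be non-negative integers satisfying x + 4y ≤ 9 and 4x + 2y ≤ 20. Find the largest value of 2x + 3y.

11

(x,y)=(4,1) is feasible, giving 11.
(x,y)=(5,0) is feasible, giving 10.
(x,y)=(3,1) is feasible, giving 9.
The best lattice point is (4,1), giving 11.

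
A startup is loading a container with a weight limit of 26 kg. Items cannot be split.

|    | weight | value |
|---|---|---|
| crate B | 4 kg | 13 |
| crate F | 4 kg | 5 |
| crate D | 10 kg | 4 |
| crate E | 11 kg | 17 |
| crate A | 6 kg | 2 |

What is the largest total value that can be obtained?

Treat it as a binary knapsack problem.
Take crate B, crate F, crate E, and crate A: weight 4 + 4 + 11 + 6 = 25 ≤ 26, value 13 + 5 + 17 + 2 = 37.
No other feasible combination does better.

37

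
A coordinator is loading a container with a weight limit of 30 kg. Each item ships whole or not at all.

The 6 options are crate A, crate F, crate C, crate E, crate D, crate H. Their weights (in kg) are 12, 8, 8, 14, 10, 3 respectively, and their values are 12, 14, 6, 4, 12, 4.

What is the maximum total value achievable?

Allowing fractional choices, the relaxed optimum would be about 39.0, but items are indivisible.
crate A + crate F + crate D: weight 12 + 8 + 10 = 30 ≤ 30, value 12 + 14 + 12 = 38.
crate F + crate C + crate D + crate H: weight 8 + 8 + 10 + 3 = 29 ≤ 30, value 14 + 6 + 12 + 4 = 36.
Best is crate A, crate F, and crate D with total value 38.

38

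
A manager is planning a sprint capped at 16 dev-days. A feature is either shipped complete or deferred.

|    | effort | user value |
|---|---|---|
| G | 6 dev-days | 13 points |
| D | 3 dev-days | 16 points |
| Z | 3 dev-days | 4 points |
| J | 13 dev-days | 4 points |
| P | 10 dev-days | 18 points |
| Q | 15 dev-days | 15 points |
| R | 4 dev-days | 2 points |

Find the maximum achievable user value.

38

Take D, Z, and P: effort 3 + 3 + 10 = 16 ≤ 16, user value 16 + 4 + 18 = 38.
No other feasible combination does better.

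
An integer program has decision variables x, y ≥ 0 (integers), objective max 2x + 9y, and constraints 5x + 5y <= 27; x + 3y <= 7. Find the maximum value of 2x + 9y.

(x,y)=(1,2): 5·1+5·2=15≤27, 1·1+3·2=7≤7, objective 20.
(x,y)=(0,2): 5·0+5·2=10≤27, 1·0+3·2=6≤7, objective 18.
(x,y)=(2,1): 5·2+5·1=15≤27, 1·2+3·1=5≤7, objective 13.
(x,y)=(1,1): 5·1+5·1=10≤27, 1·1+3·1=4≤7, objective 11.
Maximum is 20 at (x,y)=(1,2).

20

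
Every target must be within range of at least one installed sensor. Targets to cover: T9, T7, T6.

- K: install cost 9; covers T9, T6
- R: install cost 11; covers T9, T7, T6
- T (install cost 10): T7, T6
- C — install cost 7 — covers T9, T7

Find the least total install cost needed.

11

The greedy cost-per-new-target heuristic would pick C and K for 16, but a cheaper cover exists.
R alone covers T9, T7, T6 — every target.
Total install cost: 11.
No cover costs less than 11.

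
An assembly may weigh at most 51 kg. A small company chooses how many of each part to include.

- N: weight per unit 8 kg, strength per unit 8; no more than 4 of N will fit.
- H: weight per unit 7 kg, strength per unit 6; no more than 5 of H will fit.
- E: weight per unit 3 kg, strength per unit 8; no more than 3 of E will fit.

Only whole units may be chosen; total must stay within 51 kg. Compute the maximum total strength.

E has the best ratio (8/3); taking only E gives at most 3×8 = 24 (stopped by the supply cap of 3).
Mixing does better — 4×N, 1×H, and 3×E: weight 48 ≤ 51, strength 4·8 + 1·6 + 3·8 = 62.

62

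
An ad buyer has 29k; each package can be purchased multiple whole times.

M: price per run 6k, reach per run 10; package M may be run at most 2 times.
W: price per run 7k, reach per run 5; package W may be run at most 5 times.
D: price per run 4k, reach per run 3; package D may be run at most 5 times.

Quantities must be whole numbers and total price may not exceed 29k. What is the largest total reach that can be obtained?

32

2×M and 4×D: price 28 ≤ 29, reach 2·10 + 4·3 = 32.
2×M, 1×W, and 2×D: price 27 ≤ 29, reach 2·10 + 1·5 + 2·3 = 31.
Best is 32.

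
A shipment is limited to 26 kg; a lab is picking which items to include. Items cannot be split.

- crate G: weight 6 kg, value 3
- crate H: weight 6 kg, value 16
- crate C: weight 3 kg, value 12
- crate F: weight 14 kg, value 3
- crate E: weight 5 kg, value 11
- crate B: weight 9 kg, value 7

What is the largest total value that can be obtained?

46

crate G + crate H + crate C + crate E: weight 6 + 6 + 3 + 5 = 20 ≤ 26, value 3 + 16 + 12 + 11 = 42.
crate H + crate C + crate E + crate B: weight 6 + 3 + 5 + 9 = 23 ≤ 26, value 16 + 12 + 11 + 7 = 46.
Best is crate H, crate C, crate E, and crate B with total value 46.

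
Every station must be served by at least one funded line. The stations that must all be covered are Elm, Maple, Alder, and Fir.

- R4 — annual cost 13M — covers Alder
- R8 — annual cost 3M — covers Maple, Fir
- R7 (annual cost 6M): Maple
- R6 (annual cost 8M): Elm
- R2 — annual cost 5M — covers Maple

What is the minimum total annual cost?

Choose R4, R8, and R6: together they cover Elm, Maple, Alder, Fir — every station.
Total annual cost: 13 + 3 + 8 = 24.

24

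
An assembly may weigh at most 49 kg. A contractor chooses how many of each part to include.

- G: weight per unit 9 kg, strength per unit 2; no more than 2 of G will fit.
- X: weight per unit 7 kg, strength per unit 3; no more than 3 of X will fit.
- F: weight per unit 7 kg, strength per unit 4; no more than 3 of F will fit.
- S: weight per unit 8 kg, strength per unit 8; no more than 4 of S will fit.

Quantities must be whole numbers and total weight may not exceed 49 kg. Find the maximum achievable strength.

40

S has the best ratio (8/8); taking only S gives at most 4×8 = 32 (stopped by the supply cap of 4).
Mixing does better — 2×F and 4×S: weight 46 ≤ 49, strength 2·4 + 4·8 = 40.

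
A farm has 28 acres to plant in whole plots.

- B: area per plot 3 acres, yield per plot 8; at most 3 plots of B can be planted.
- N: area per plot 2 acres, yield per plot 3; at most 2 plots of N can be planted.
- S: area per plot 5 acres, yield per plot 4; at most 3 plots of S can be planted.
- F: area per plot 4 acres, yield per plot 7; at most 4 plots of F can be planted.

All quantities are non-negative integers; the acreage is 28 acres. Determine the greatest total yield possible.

This is a bounded integer knapsack.
B has the best ratio (8/3); taking only B gives at most 3×8 = 24 (stopped by the supply cap of 3).
Mixing does better — 3×B, 1×N, and 4×F: area 27 ≤ 28, yield 3·8 + 1·3 + 4·7 = 55.

55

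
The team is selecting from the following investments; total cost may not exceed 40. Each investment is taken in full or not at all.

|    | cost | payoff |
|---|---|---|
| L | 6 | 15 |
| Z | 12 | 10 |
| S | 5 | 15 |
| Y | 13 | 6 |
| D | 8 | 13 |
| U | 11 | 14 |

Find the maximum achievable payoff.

Take L, S, D, and U: cost 6 + 5 + 8 + 11 = 30 ≤ 40, payoff 15 + 15 + 13 + 14 = 57.
No other feasible combination does better.

57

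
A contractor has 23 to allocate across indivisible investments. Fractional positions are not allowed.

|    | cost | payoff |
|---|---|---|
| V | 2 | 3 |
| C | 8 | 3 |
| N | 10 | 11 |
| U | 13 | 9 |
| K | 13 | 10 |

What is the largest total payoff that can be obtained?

21

Take N and K: cost 10 + 13 = 23 ≤ 23, payoff 11 + 10 = 21.
No other feasible combination does better.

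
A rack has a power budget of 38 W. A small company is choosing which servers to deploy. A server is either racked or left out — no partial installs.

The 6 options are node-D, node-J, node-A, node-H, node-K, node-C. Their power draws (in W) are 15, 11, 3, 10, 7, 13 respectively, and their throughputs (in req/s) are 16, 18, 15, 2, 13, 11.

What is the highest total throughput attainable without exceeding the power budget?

62

Allowing fractional choices, the relaxed optimum would be about 63.7, but servers are indivisible.
node-D + node-J + node-A + node-K: power draw 15 + 11 + 3 + 7 = 36 ≤ 38, throughput 16 + 18 + 15 + 13 = 62.
node-D + node-A + node-K + node-C: power draw 15 + 3 + 7 + 13 = 38 ≤ 38, throughput 16 + 15 + 13 + 11 = 55.
node-J + node-A + node-K + node-C: power draw 11 + 3 + 7 + 13 = 34 ≤ 38, throughput 18 + 15 + 13 + 11 = 57.
Best is node-D, node-J, node-A, and node-K with total throughput 62.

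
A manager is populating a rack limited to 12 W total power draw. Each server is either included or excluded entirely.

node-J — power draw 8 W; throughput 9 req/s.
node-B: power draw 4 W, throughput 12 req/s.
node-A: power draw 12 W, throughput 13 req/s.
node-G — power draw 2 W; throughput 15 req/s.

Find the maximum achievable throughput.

27

This is an integer program with binary decision variables.
Allowing fractional choices, the relaxed optimum would be about 33.8, but servers are indivisible.
node-B + node-G: power draw 4 + 2 = 6 ≤ 12, throughput 12 + 15 = 27.
node-J + node-B: power draw 8 + 4 = 12 ≤ 12, throughput 9 + 12 = 21.
node-J + node-G: power draw 8 + 2 = 10 ≤ 12, throughput 9 + 15 = 24.
Best is node-B and node-G with total throughput 27.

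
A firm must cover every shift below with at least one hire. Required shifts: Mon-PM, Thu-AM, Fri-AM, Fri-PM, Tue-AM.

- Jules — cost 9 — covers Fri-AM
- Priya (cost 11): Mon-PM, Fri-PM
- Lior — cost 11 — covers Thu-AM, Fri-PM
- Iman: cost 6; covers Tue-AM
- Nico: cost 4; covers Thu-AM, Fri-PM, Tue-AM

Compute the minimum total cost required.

This is a weighted set-cover instance.
Choose Jules, Priya, and Nico: together they cover Mon-PM, Thu-AM, Fri-AM, Fri-PM, Tue-AM — every shift.
Total cost: 9 + 11 + 4 = 24.
No cover costs less than 24.

24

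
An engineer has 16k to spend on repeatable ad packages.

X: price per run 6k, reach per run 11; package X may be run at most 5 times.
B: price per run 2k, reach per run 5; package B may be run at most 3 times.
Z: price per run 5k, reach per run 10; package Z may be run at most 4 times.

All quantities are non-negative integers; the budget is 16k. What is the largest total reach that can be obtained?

3×B and 2×Z: price 16 ≤ 16, reach 3·5 + 2·10 = 35.
2×X and 2×B: price 16 ≤ 16, reach 2·11 + 2·5 = 32.
Best is 35.

35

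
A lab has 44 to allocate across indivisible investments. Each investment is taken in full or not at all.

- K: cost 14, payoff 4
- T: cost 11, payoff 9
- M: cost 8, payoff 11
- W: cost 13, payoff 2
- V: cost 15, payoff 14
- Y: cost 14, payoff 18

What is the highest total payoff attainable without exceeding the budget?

Take M, V, and Y: cost 8 + 15 + 14 = 37 ≤ 44, payoff 11 + 14 + 18 = 43.
No other feasible combination does better.

43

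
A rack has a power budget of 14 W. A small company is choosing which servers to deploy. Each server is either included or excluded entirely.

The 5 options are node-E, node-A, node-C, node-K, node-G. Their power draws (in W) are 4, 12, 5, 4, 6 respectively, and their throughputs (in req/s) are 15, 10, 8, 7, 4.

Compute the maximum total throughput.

Allowing fractional choices, the relaxed optimum would be about 30.8, but servers are indivisible.
node-E + node-C + node-K: power draw 4 + 5 + 4 = 13 ≤ 14, throughput 15 + 8 + 7 = 30.
node-E + node-K + node-G: power draw 4 + 4 + 6 = 14 ≤ 14, throughput 15 + 7 + 4 = 26.
Best is node-E, node-C, and node-K with total throughput 30.

30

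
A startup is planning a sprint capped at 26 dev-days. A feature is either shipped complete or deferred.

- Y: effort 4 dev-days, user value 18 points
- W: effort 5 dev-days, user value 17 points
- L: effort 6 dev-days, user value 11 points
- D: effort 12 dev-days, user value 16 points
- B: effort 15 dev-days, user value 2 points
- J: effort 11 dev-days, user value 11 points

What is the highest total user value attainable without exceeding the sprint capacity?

57

Take Y, W, L, and J: effort 4 + 5 + 6 + 11 = 26 ≤ 26, user value 18 + 17 + 11 + 11 = 57.
No other feasible combination does better.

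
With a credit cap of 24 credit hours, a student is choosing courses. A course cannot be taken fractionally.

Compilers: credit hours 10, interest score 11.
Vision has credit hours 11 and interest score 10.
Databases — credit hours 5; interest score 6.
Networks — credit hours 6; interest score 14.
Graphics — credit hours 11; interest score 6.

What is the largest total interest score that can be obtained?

This is an integer program with binary decision variables.
Allowing fractional choices, the relaxed optimum would be about 33.7, but courses are indivisible.
Databases + Networks + Graphics: credit hours 5 + 6 + 11 = 22 ≤ 24, interest score 6 + 14 + 6 = 26.
Vision + Databases + Networks: credit hours 11 + 5 + 6 = 22 ≤ 24, interest score 10 + 6 + 14 = 30.
Compilers + Databases + Networks: credit hours 10 + 5 + 6 = 21 ≤ 24, interest score 11 + 6 + 14 = 31.
Best is Compilers, Databases, and Networks with total interest score 31.

31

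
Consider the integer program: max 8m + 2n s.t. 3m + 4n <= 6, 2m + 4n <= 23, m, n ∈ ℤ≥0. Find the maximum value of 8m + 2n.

16

(m,n)=(2,0): 3·2+4·0=6≤6, 2·2+4·0=4≤23, objective 16.
(m,n)=(1,0): 3·1+4·0=3≤6, 2·1+4·0=2≤23, objective 8.
No feasible integer point exceeds 16.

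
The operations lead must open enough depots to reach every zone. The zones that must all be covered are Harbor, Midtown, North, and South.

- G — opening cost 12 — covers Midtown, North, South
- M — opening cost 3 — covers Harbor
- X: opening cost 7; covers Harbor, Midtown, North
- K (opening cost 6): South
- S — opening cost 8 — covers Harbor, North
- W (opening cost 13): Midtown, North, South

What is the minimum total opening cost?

13

Choose X and K: together they cover Harbor, Midtown, North, South — every zone.
Total opening cost: 7 + 6 = 13.
No cover costs less than 13.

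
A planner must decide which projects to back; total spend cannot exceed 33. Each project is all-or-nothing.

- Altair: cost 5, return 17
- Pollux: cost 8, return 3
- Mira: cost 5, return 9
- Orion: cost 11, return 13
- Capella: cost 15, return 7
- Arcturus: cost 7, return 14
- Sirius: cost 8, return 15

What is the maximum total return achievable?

Altair + Orion + Arcturus + Sirius: cost 5 + 11 + 7 + 8 = 31 ≤ 33, return 17 + 13 + 14 + 15 = 59.
Altair + Pollux + Mira + Arcturus + Sirius: cost 5 + 8 + 5 + 7 + 8 = 33 ≤ 33, return 17 + 3 + 9 + 14 + 15 = 58.
Altair + Mira + Arcturus + Sirius: cost 5 + 5 + 7 + 8 = 25 ≤ 33, return 17 + 9 + 14 + 15 = 55.
Best is Altair, Orion, Arcturus, and Sirius with total return 59.

59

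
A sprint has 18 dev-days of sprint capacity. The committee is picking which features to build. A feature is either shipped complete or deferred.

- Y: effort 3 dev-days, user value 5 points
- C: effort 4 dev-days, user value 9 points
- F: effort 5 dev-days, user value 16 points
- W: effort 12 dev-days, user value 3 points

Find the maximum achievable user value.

30

C + F: effort 4 + 5 = 9 ≤ 18, user value 9 + 16 = 25.
Y + C + F: effort 3 + 4 + 5 = 12 ≤ 18, user value 5 + 9 + 16 = 30.
Y + F: effort 3 + 5 = 8 ≤ 18, user value 5 + 16 = 21.
Best is Y, C, and F with total user value 30.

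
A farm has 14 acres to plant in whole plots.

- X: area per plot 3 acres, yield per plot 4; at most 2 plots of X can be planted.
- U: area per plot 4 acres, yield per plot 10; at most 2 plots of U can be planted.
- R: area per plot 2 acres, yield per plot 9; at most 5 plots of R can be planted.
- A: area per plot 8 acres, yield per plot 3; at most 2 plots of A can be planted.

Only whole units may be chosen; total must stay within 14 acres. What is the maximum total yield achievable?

This is a bounded integer knapsack.
1×U and 5×R: area 14 ≤ 14, yield 1·10 + 5·9 = 55.
1×X and 5×R: area 13 ≤ 14, yield 1·4 + 5·9 = 49.
Best is 55.

55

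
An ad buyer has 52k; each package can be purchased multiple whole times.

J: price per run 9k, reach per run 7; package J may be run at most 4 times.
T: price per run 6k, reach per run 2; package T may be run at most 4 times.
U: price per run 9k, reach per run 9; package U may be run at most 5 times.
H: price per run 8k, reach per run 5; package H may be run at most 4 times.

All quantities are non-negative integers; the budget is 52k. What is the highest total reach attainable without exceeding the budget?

47

This is a bounded integer knapsack.
4×U and 2×H: price 52 ≤ 52, reach 4·9 + 2·5 = 46.
1×T and 5×U: price 51 ≤ 52, reach 1·2 + 5·9 = 47.
Best is 47.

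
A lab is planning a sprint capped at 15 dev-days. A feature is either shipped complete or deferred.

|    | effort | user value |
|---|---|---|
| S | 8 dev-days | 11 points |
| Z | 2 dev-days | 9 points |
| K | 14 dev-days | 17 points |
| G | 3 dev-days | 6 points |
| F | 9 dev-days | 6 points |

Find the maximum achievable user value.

26

This is an integer program with binary decision variables.
Z + G + F: effort 2 + 3 + 9 = 14 ≤ 15, user value 9 + 6 + 6 = 21.
S + Z + G: effort 8 + 2 + 3 = 13 ≤ 15, user value 11 + 9 + 6 = 26.
Best is S, Z, and G with total user value 26.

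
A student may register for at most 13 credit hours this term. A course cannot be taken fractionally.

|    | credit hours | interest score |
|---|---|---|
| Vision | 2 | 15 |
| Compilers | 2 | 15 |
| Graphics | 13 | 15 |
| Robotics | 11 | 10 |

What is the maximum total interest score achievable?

30

Allowing fractional choices, the relaxed optimum would be about 40.4, but courses are indivisible.
Compilers + Robotics: credit hours 2 + 11 = 13 ≤ 13, interest score 15 + 10 = 25.
Vision + Robotics: credit hours 2 + 11 = 13 ≤ 13, interest score 15 + 10 = 25.
Vision + Compilers: credit hours 2 + 2 = 4 ≤ 13, interest score 15 + 15 = 30.
Best is Vision and Compilers with total interest score 30.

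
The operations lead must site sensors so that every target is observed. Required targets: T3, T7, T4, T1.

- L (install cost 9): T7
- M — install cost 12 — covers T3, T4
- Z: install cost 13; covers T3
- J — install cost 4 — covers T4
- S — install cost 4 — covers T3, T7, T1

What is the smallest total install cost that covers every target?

8

This is a weighted set-cover instance.
Choose J and S: together they cover T3, T7, T4, T1 — every target.
Total install cost: 4 + 4 = 8.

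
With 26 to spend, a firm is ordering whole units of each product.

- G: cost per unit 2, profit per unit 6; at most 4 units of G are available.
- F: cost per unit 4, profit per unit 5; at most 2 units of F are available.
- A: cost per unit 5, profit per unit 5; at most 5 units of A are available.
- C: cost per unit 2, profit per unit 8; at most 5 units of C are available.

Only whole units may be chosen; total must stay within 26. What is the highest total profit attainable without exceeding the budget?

This is a bounded integer knapsack.
4×G, 2×F, and 5×C: cost 26 ≤ 26, profit 4·6 + 2·5 + 5·8 = 74.
4×G, 1×A, and 5×C: cost 23 ≤ 26, profit 4·6 + 1·5 + 5·8 = 69.
Best is 74.

74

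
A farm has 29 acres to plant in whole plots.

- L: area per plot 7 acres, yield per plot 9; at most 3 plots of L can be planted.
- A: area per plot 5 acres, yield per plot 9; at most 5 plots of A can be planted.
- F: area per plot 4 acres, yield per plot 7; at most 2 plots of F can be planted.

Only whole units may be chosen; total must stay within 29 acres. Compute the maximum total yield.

52

4×A and 2×F: area 28 ≤ 29, yield 4·9 + 2·7 = 50.
5×A and 1×F: area 29 ≤ 29, yield 5·9 + 1·7 = 52.
Best is 52.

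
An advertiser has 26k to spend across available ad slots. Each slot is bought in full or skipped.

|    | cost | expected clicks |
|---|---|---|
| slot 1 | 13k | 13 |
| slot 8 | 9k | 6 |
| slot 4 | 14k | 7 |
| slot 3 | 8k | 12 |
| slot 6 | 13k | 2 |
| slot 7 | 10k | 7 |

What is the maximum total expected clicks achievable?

25

This is an integer program with binary decision variables.
Allowing fractional choices, the relaxed optimum would be about 28.5, but ad slots are indivisible.
slot 1 + slot 3: cost 13 + 8 = 21 ≤ 26, expected clicks 13 + 12 = 25.
slot 1 + slot 7: cost 13 + 10 = 23 ≤ 26, expected clicks 13 + 7 = 20.
Best is slot 1 and slot 3 with total expected clicks 25.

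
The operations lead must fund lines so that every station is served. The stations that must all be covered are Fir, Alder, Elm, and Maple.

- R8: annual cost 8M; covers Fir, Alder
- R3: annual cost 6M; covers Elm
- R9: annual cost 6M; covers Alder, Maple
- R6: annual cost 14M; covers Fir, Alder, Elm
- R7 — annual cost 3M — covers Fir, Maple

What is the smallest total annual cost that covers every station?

15

This is a weighted set-cover instance.
Choose R3, R9, and R7: together they cover Fir, Alder, Elm, Maple — every station.
Total annual cost: 6 + 6 + 3 = 15.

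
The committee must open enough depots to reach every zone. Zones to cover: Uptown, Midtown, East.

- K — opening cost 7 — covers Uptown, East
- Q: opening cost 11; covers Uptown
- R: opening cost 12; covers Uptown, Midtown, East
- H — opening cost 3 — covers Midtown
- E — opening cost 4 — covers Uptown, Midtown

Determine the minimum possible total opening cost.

10

The greedy cost-per-new-zone heuristic would pick E and K for 11, but a cheaper cover exists.
Choose K and H: together they cover Uptown, Midtown, East — every zone.
Total opening cost: 7 + 3 = 10.
No cover costs less than 10.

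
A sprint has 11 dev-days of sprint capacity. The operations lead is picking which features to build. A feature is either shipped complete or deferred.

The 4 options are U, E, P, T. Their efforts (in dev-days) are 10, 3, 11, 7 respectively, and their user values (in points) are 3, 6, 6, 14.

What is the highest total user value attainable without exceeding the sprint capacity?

Allowing fractional choices, the relaxed optimum would be about 20.5, but features are indivisible.
E + T: effort 3 + 7 = 10 ≤ 11, user value 6 + 14 = 20.
T: effort 7 ≤ 11, user value 14.
Best is E and T with total user value 20.

20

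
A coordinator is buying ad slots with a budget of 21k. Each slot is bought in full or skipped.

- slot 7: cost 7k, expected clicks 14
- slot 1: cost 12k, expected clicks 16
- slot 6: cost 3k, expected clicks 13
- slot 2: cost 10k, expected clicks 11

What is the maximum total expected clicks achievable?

Take slot 7, slot 6, and slot 2: cost 7 + 3 + 10 = 20 ≤ 21, expected clicks 14 + 13 + 11 = 38.
No other feasible combination does better.

38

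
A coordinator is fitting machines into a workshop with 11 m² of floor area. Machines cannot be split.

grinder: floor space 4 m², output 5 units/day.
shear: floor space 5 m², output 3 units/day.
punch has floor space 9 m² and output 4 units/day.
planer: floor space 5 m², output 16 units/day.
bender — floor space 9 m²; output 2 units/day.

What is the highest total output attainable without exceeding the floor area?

shear + planer: floor space 5 + 5 = 10 ≤ 11, output 3 + 16 = 19.
grinder + planer: floor space 4 + 5 = 9 ≤ 11, output 5 + 16 = 21.
planer: floor space 5 ≤ 11, output 16.
Best is grinder and planer with total output 21.

21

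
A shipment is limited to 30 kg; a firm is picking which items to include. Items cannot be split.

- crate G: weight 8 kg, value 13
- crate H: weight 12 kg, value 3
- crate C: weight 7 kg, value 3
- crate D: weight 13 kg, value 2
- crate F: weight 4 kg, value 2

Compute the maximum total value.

Allowing fractional choices, the relaxed optimum would be about 20.8, but items are indivisible.
crate G + crate C + crate F: weight 8 + 7 + 4 = 19 ≤ 30, value 13 + 3 + 2 = 18.
crate G + crate H + crate C: weight 8 + 12 + 7 = 27 ≤ 30, value 13 + 3 + 3 = 19.
crate G + crate H + crate F: weight 8 + 12 + 4 = 24 ≤ 30, value 13 + 3 + 2 = 18.
Best is crate G, crate H, and crate C with total value 19.

19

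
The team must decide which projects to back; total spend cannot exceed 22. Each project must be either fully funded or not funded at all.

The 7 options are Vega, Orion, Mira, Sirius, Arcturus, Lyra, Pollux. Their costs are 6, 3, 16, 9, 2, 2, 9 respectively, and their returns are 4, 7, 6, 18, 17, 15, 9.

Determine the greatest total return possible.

Treat it as a binary knapsack problem.
Allowing fractional choices, the relaxed optimum would be about 63.0, but projects are indivisible.
Sirius + Arcturus + Lyra + Pollux: cost 9 + 2 + 2 + 9 = 22 ≤ 22, return 18 + 17 + 15 + 9 = 59.
Vega + Orion + Sirius + Arcturus + Lyra: cost 6 + 3 + 9 + 2 + 2 = 22 ≤ 22, return 4 + 7 + 18 + 17 + 15 = 61.
Best is Vega, Orion, Sirius, Arcturus, and Lyra with total return 61.

61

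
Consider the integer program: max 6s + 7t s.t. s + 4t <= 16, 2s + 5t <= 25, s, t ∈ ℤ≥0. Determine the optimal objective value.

72

The continuous relaxation peaks at (12.5, 0) with value 75.00; rounding to a feasible lattice point costs some objective.
(s,t)=(12,0) is feasible, giving 72.
(s,t)=(11,0) is feasible, giving 66.
No feasible integer point exceeds 72.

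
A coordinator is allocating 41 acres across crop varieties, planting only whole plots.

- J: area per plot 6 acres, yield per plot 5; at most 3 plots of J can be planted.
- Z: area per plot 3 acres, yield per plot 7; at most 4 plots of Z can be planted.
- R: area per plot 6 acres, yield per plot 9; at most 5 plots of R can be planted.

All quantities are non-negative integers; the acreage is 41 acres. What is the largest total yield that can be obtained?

66

Take 3×Z and 5×R: area 39 ≤ 41, yield 3·7 + 5·9 = 66.
No other integer combination yields more.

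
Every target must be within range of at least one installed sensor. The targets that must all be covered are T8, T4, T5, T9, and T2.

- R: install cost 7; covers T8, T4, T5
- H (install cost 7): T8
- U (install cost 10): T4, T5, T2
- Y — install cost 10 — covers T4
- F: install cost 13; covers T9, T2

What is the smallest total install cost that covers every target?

20

Choose R and F: together they cover T8, T4, T5, T9, T2 — every target.
Total install cost: 7 + 13 = 20.
No cover costs less than 20.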